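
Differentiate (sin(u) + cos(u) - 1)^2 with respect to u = 2*cos(2*u) - 2*sqrt(2)*cos(u + pi/4)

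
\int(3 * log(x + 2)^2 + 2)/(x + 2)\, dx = (log(x + 2)^2 + 2)*log(x + 2) + C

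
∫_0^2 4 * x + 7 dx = 22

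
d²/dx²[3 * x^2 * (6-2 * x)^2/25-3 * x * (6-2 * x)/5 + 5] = 144*x^2/25 - 432*x/25 + 276/25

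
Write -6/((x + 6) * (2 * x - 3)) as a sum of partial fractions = -4/(5*(2*x - 3)) + 2/(5*(x + 6))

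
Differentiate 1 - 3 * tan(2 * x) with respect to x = -6/cos(2*x)^2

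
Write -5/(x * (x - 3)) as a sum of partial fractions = -5/(3*(x - 3)) + 5/(3*x)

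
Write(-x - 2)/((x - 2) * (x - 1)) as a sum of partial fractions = 3/(x - 1) - 4/(x - 2)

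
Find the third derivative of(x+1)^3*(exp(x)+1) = x^3*exp(x) + 12*x^2*exp(x) + 39*x*exp(x) + 34*exp(x) + 6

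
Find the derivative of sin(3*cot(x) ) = -3*cos(3/tan(x))/sin(x)^2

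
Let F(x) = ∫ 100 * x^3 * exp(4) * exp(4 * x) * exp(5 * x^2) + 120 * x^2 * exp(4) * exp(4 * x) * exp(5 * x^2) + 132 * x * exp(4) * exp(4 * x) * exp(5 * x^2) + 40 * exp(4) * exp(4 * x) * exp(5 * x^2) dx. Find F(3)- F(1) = -26*exp(13) + 122*exp(61)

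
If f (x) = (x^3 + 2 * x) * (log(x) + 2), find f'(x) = 3*x^2*log(x) + 7*x^2 + 2*log(x) + 6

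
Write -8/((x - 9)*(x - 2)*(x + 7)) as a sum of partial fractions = -1/(18*(x + 7)) + 8/(63*(x - 2)) - 1/(14*(x - 9))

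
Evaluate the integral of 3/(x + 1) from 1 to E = -3*log(2) + 3*log(1 + E)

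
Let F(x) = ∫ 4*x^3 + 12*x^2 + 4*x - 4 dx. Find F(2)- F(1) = 45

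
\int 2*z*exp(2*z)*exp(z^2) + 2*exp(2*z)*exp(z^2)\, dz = exp((z + 1)^2 - 1) + C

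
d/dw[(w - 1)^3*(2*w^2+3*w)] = 10*w^4 - 12*w^3 - 9*w^2 + 14*w - 3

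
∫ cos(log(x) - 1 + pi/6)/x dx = sin(log(x) - 1 + pi/6) + C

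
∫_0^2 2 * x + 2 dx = 8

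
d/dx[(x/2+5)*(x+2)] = x + 6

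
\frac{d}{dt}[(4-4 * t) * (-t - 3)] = 8*t + 8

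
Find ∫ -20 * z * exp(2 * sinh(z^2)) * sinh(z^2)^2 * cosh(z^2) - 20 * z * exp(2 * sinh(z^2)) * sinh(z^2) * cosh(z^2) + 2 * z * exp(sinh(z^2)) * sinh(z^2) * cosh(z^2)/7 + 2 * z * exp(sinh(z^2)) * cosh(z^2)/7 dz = -(35*exp(sinh(z^2))*sinh(z^2) - 1)*exp(sinh(z^2))*sinh(z^2)/7 + C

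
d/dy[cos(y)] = -sin(y)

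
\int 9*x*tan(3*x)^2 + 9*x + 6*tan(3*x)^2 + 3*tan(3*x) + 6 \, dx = (3*x + 2)*tan(3*x) + C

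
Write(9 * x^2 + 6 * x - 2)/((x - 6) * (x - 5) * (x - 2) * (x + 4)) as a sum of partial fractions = -59/(270*(x + 4)) + 23/(36*(x - 2)) - 253/(27*(x - 5)) + 179/(20*(x - 6))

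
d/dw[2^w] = 2^w*log(2)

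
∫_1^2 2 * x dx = 3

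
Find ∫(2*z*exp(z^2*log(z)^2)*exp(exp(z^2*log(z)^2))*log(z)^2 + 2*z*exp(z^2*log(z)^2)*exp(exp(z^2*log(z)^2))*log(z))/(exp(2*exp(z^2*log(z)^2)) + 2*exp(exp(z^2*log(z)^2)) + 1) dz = exp(exp(z^2*log(z)^2))/(exp(exp(z^2*log(z)^2)) + 1) + C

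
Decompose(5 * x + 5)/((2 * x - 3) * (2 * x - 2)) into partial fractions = 25/(2*(2*x - 3)) - 5/(x - 1)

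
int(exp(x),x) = exp(x) + C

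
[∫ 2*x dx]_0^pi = pi^2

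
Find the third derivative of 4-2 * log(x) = -4/x^3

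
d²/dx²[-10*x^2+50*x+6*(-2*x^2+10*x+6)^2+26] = 288*x^2 - 1440*x + 892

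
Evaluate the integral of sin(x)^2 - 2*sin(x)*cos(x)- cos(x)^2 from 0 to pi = 0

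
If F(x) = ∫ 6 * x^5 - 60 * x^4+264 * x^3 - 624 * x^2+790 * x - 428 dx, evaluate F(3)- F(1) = 0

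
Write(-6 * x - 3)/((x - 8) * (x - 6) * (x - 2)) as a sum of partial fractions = -5/(8*(x - 2)) + 39/(8*(x - 6)) - 17/(4*(x - 8))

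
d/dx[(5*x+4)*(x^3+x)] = 20*x^3 + 12*x^2 + 10*x + 4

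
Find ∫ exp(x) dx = exp(x) + C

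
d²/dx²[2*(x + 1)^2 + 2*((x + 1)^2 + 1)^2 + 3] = 24*x^2 + 48*x + 36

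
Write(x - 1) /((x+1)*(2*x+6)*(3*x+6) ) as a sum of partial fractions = -1/(3*(x + 3)) + 1/(2*(x + 2)) - 1/(6*(x + 1))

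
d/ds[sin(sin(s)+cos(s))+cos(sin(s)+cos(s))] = 2*cos(s + pi/4)*cos(sqrt(2)*sin(s + pi/4) + pi/4)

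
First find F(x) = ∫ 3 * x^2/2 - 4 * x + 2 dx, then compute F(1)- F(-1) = 5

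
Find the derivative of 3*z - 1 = 3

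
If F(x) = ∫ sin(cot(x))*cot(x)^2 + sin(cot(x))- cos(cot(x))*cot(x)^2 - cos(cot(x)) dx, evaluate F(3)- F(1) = sqrt(2)*(-sin(1/tan(1) + pi/4) + sin(1/tan(3) + pi/4))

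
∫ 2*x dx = x^2 + C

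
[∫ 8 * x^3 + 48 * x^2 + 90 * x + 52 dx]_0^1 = 115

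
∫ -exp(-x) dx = exp(-x) + C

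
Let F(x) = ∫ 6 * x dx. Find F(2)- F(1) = 9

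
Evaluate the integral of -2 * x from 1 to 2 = -3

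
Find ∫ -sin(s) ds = cos(s) + C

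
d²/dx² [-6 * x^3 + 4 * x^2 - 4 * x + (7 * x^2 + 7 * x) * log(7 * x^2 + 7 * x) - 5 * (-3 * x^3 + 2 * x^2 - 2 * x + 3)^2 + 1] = (-1350*x^6 - 150*x^5 + 240*x^4 - 216*x^3 + 14*x^2*log(x^2 + x) + 14*x^2*log(7) + 634*x^2 + 14*x*log(x^2 + x) - 110*x + 14*x*log(7) + 7)/(x^2 + x)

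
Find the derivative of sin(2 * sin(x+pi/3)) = 2*cos(x + pi/3)*cos(2*sin(x + pi/3))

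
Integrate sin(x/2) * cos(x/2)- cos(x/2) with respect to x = (sin(x/2) - 1)^2 + C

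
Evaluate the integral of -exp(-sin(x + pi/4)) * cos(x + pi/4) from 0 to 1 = -exp(-sqrt(2)/2) + exp(-sin(pi/4 + 1))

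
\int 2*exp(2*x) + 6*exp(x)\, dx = (exp(x) + 3)^2 + C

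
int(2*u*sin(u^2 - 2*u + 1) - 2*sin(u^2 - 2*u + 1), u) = -cos((u - 1)^2) + C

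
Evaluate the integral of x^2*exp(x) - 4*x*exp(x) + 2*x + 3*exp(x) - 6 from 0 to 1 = -14 + 4*E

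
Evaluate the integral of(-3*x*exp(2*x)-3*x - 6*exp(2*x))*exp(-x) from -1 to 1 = -6*E + 6*exp(-1)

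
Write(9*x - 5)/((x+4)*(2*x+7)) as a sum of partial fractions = -73/(2*x + 7) + 41/(x + 4)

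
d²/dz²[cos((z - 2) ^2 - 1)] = -4*z^2*cos(z^2 - 4*z + 3) + 16*z*cos(z^2 - 4*z + 3) - 2*sin(z^2 - 4*z + 3) - 16*cos(z^2 - 4*z + 3)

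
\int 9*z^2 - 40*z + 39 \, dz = 3*z^3 - 20*z^2 + 39*z + C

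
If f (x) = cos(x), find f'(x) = -sin(x)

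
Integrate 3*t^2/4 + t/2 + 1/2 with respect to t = t^3/4 + t^2/4 + t/2 + C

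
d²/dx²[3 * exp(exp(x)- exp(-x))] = (3*exp(exp(x) - exp(-x)) - 3*exp(x + exp(x) - exp(-x)) + 6*exp(2*x + exp(x) - exp(-x)) + 3*exp(3*x + exp(x) - exp(-x)) + 3*exp(4*x + exp(x) - exp(-x)))*exp(-2*x)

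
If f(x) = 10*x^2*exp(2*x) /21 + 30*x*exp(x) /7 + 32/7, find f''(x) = 40*x^2*exp(2*x)/21 + 80*x*exp(2*x)/21 + 30*x*exp(x)/7 + 20*exp(2*x)/21 + 60*exp(x)/7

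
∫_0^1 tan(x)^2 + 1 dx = tan(1)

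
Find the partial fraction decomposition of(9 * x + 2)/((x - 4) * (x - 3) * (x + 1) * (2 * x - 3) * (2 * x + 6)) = 124/(675*(2*x - 3)) - 25/(1512*(x + 3)) + 7/(400*(x + 1)) - 29/(144*(x - 3)) + 19/(175*(x - 4))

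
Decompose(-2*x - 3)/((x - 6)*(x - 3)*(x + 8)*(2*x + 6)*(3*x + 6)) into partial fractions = 13/(27720*(x + 8)) - 1/(540*(x + 3)) + 1/(1440*(x + 2)) + 1/(660*(x - 3)) - 5/(6048*(x - 6))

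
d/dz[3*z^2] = 6*z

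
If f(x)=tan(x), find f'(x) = cos(x)^(-2)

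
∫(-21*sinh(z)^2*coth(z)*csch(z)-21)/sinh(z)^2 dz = 21*coth(z) + 21*csch(z) + C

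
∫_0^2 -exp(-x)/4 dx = -1/4 + exp(-2)/4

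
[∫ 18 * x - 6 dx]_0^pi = -1 + (-1 + 3*pi)^2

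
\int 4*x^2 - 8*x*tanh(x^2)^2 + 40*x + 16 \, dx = 4*x^3/3 + 16*x^2 + 16*x + 4*tanh(x^2) + C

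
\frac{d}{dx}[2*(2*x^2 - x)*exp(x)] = 4*x^2*exp(x) + 6*x*exp(x) - 2*exp(x)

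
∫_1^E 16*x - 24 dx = (4 - 4*E)*(4 - 2*E)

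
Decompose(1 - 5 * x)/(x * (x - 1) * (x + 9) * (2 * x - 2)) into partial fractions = -23/(900*(x + 9)) - 3/(100*(x - 1)) - 1/(5*(x - 1)^2) + 1/(18*x)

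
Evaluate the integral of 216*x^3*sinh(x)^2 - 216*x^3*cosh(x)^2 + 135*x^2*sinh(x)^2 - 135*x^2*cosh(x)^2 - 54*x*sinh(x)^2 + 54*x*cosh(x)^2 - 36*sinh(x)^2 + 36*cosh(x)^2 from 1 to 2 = -1008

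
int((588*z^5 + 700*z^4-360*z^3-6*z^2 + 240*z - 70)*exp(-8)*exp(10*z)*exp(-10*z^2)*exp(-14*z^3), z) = (-14*z^3 - 10*z^2 + 10*z - 8)*exp(-14*z^3 - 10*z^2 + 10*z - 8) + C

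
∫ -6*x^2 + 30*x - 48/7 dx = -2*x^3 + 15*x^2 - 48*x/7 + C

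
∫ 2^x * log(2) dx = 2^x + C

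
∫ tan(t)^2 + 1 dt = tan(t) + C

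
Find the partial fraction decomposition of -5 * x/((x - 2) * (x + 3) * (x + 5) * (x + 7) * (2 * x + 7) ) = 40/(33*(2*x + 7)) + 5/(72*(x + 7)) - 25/(84*(x + 5)) - 3/(8*(x + 3)) - 2/(693*(x - 2))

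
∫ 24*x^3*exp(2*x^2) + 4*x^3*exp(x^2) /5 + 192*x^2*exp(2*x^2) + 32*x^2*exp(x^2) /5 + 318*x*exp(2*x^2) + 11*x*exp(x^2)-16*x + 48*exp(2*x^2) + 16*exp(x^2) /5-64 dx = (20*x + (2*x + 3)^2 + 42)*(15*exp(2*x^2) + exp(x^2) - 20)/10 + C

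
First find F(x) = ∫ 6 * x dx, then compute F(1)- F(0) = 3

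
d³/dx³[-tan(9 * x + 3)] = -4374*tan(9*x + 3)^4 - 5832*tan(9*x + 3)^2 - 1458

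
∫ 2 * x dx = x^2 + C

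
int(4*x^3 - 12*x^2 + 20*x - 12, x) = x^4 - 4*x^3 + 10*x^2 - 12*x + C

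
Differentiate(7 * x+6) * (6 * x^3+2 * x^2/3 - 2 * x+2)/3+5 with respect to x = 56*x^3 + 122*x^2/3 - 20*x/3 + 2/3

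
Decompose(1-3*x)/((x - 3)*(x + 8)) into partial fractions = -25/(11*(x + 8)) - 8/(11*(x - 3))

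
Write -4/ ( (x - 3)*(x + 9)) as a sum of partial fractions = 1/(3*(x + 9)) - 1/(3*(x - 3))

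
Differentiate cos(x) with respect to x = -sin(x)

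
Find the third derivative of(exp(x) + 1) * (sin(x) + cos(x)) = -4*exp(x)*sin(x) + sin(x) - cos(x)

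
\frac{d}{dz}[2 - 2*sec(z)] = -2*tan(z)*sec(z)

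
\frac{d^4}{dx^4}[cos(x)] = cos(x)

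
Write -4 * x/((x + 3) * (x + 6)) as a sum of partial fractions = -8/(x + 6) + 4/(x + 3)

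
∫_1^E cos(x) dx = -sin(1) + sin(E)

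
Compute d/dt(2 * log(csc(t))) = -2*cot(t)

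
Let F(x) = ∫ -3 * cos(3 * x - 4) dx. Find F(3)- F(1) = -sin(1) - sin(5)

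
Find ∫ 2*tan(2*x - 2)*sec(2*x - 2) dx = sec(2*x - 2) + C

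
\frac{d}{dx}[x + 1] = 1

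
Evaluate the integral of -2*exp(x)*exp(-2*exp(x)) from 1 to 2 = -exp(-2*E) + exp(-2*exp(2))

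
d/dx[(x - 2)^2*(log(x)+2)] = (2*x^2*log(x) + 5*x^2 - 4*x*log(x) - 12*x + 4)/x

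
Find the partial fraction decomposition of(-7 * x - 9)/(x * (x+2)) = -5/(2*(x + 2)) - 9/(2*x)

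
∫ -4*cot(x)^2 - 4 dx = 4*cot(x) + C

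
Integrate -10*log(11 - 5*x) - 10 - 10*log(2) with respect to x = -2*(5*x - 11)*log(22 - 10*x) + C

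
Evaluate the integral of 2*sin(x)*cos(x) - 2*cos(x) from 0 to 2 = -1 + (1 - sin(2))^2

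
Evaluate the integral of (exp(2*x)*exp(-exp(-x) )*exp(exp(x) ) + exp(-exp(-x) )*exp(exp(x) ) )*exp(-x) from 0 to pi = -1 + exp(-exp(-pi) + exp(pi))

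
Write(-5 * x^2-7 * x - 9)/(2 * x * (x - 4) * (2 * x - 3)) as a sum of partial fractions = 41/(10*(2*x - 3)) - 117/(40*(x - 4)) - 3/(8*x)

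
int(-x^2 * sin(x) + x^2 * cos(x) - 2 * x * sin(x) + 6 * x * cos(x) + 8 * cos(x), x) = sqrt(2)*(x + 2)^2*sin(x + pi/4) + C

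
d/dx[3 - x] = -1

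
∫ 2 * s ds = s^2 + C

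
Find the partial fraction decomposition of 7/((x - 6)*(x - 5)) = -7/(x - 5) + 7/(x - 6)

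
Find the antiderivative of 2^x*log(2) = 2^x + C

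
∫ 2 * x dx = x^2 + C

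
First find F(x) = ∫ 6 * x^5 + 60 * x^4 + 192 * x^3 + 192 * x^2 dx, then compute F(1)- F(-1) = 152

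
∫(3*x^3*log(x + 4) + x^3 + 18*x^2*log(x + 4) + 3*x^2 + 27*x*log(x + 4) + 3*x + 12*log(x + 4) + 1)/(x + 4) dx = (x + 1)^3*log(x + 4) + C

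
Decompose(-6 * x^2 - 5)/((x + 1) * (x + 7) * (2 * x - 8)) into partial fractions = -299/(132*(x + 7)) + 11/(60*(x + 1)) - 101/(110*(x - 4))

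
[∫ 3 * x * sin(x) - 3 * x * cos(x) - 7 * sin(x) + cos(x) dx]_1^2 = -2*sin(2) - sin(1) - cos(1) - 2*cos(2)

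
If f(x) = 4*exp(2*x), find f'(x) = 8*exp(2*x)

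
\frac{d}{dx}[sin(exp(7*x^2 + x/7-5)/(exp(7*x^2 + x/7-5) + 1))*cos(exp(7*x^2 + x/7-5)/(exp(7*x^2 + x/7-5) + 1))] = (98*x + 1)*exp(-5)*exp(x/7)*exp(7*x^2)*cos(2*exp(x/7)*exp(7*x^2)/(exp(x/7)*exp(7*x^2) + exp(5)))/(7*exp(-10)*exp(2*x/7)*exp(14*x^2) + 14*exp(-5)*exp(x/7)*exp(7*x^2) + 7)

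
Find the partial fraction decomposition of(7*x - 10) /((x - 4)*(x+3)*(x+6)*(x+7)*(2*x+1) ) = 24/(715*(2*x + 1)) - 59/(572*(x + 7)) + 26/(165*(x + 6)) - 31/(420*(x + 3)) + 1/(385*(x - 4))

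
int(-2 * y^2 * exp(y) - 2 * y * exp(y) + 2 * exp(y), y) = 2*y*(1 - y)*exp(y) + C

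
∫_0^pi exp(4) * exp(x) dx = -exp(4) + exp(pi + 4)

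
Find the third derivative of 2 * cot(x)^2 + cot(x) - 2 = -48*cot(x)^5 - 6*cot(x)^4 - 80*cot(x)^3 - 8*cot(x)^2 - 32*cot(x) - 2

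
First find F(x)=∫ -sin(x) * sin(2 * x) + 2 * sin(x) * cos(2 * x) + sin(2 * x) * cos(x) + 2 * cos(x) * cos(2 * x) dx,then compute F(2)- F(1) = -(cos(1) + sin(1))*sin(2) + (cos(2) + sin(2))*sin(4)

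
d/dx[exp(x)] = exp(x)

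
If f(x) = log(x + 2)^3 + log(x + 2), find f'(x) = (3*log(x + 2)^2 + 1)/(x + 2)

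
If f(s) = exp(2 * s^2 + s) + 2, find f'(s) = 4*s*exp(2*s^2 + s) + exp(2*s^2 + s)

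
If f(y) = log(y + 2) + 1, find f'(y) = 1/(y + 2)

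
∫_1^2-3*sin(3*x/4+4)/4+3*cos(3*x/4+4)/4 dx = sqrt(2)*(sin((pi + 22)/4) - sin((pi + 19)/4))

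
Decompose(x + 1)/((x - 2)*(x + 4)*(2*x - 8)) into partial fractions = -1/(32*(x + 4)) - 1/(8*(x - 2)) + 5/(32*(x - 4))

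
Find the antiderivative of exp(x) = exp(x) + C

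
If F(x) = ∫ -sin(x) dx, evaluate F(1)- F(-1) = 0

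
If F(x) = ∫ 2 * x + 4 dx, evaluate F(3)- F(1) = 16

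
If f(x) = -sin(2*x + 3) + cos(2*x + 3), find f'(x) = -2*sin(2*x + 3) - 2*cos(2*x + 3)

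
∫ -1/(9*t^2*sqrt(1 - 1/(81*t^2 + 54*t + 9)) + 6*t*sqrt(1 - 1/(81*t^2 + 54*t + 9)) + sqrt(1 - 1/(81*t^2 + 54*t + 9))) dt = asec(-9*t - 3) + C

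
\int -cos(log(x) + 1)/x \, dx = -sin(log(x) + 1) + C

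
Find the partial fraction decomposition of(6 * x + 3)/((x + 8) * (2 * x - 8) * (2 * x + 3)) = 12/(143*(2*x + 3)) - 15/(104*(x + 8)) + 9/(88*(x - 4))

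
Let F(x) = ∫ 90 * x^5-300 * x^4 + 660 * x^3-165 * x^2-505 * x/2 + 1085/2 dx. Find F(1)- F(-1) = 855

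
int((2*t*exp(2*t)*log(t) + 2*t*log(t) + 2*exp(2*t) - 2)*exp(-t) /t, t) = 4*log(t)*sinh(t) + C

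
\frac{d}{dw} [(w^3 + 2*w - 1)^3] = 9*w^8 + 42*w^6 - 18*w^5 + 60*w^4 - 48*w^3 + 33*w^2 - 24*w + 6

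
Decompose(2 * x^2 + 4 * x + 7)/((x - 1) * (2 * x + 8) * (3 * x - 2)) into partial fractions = -95/(28*(3*x - 2)) + 23/(140*(x + 4)) + 13/(10*(x - 1))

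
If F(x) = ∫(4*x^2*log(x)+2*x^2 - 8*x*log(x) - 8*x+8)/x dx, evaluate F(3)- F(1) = 2*log(3)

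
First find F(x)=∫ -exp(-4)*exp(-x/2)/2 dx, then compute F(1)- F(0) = -exp(-4) + exp(-9/2)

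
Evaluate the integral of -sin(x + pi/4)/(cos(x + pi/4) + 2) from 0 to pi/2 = -log(sqrt(2)/2 + 2) + log(2 - sqrt(2)/2)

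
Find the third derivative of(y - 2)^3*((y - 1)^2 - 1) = 60*y^2 - 192*y + 144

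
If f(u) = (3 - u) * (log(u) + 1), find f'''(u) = (u + 6)/u^3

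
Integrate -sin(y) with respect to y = cos(y) + C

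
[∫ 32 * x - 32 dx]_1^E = (4 - 4*E)^2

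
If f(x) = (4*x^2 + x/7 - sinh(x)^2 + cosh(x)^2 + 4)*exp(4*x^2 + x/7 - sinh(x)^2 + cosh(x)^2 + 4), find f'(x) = (32*x^3 + 12*x^2/7 + 2353*x/49 + 6/7)*exp(5)*exp(x/7)*exp(4*x^2)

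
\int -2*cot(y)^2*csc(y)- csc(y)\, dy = cot(y)*csc(y) + C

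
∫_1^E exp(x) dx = -E + exp(E)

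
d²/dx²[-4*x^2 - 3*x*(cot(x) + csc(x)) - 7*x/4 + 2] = 3*x/sin(x) - 6*x*cos(x)/sin(x)^3 - 6*x/sin(x)^3 - 8 + 6*cos(x)/sin(x)^2 + 6/sin(x)^2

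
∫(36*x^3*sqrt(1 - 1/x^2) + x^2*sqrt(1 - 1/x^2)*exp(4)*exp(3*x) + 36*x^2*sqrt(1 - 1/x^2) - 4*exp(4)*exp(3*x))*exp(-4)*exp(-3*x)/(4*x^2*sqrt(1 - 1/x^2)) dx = (-12*x + (x + 4*acsc(x) - 12 + pi)*exp(3*x + 4) - 16)*exp(-3*x - 4)/4 + C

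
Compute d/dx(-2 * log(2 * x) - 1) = -2/x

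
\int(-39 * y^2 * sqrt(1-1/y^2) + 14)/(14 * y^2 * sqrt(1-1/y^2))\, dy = -39*y/14 + asec(y) + C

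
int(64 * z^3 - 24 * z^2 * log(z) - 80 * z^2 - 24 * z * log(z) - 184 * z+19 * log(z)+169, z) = (8*z^2 + 12*z - 19)*(2*z^2 - z*log(z) - 6*z + 3) + C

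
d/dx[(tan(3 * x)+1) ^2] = 6*(sin(3*x)/cos(3*x) + 1)/cos(3*x)^2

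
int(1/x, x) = log(-8*x) + C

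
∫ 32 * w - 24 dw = 16*w^2 - 24*w + C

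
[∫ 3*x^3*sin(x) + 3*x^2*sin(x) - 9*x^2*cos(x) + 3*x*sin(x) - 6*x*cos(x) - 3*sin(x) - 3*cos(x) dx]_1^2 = 6*cos(1) - 39*cos(2)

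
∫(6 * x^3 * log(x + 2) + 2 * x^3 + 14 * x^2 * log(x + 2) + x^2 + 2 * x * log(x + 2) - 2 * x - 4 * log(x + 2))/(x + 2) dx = x*(2*x^2 + x - 2)*log(x + 2) + C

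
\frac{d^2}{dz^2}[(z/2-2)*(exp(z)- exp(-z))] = (z*exp(2*z) - z - 2*exp(2*z) + 6)*exp(-z)/2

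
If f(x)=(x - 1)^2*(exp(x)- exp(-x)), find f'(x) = (x^2*exp(2*x) + x^2 - 4*x - exp(2*x) + 3)*exp(-x)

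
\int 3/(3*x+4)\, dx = log(-9*x - 12) + C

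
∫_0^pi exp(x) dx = -1 + exp(pi)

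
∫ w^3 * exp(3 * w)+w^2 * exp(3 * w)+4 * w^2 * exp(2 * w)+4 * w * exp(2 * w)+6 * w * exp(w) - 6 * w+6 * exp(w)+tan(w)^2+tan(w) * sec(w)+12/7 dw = w^3*exp(3*w)/3 + 2*w^2*exp(2*w) - 3*w^2 + 6*w*exp(w) + 5*w/7 + tan(w) + sec(w) + C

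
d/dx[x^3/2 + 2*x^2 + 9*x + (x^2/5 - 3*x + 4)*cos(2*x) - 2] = -2*x^2*sin(2*x)/5 + 3*x^2/2 + 6*x*sin(2*x) + 2*x*cos(2*x)/5 + 4*x - 8*sin(2*x) - 3*cos(2*x) + 9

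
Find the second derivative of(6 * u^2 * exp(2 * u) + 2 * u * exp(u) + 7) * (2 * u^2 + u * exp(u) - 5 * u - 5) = 48*u^4*exp(2*u) + 54*u^3*exp(3*u) + 72*u^3*exp(2*u) + 4*u^3*exp(u) + 108*u^2*exp(3*u) - 328*u^2*exp(2*u) + 14*u^2*exp(u) + 36*u*exp(3*u) - 404*u*exp(2*u) - 19*u*exp(u) - 56*exp(2*u) - 26*exp(u) + 28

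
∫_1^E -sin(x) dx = cos(E) - cos(1)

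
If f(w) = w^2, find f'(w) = 2*w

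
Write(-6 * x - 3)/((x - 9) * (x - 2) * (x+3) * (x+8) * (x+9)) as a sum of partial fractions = 17/(396*(x + 9)) - 9/(170*(x + 8)) + 1/(120*(x + 3)) + 3/(770*(x - 2)) - 19/(8568*(x - 9))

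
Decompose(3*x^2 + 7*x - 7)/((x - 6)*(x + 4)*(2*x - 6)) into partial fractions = 13/(140*(x + 4)) - 41/(42*(x - 3)) + 143/(60*(x - 6))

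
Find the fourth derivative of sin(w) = sin(w)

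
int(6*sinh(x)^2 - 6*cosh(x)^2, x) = -6*x + C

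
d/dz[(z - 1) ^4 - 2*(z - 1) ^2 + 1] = 4*z^3 - 12*z^2 + 8*z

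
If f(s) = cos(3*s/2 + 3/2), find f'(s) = -3*sin(3*s/2 + 3/2)/2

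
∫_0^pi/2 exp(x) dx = -1 + exp(pi/2)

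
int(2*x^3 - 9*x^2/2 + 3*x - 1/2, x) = x^4/2 - 3*x^3/2 + 3*x^2/2 - x/2 + C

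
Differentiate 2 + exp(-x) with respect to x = -exp(-x)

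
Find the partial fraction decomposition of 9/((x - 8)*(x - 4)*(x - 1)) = 3/(7*(x - 1)) - 3/(4*(x - 4)) + 9/(28*(x - 8))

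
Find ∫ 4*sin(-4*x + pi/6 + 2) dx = cos(-4*x + pi/6 + 2) + C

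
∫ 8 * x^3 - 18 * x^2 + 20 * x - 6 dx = 2*x^4 - 6*x^3 + 10*x^2 - 6*x + C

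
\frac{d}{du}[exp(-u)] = -exp(-u)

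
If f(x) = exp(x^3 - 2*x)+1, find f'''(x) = 27*x^6*exp(x^3 - 2*x) - 54*x^4*exp(x^3 - 2*x) + 54*x^3*exp(x^3 - 2*x) + 36*x^2*exp(x^3 - 2*x) - 36*x*exp(x^3 - 2*x) - 2*exp(x^3 - 2*x)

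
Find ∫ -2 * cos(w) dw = -2*sin(w) + C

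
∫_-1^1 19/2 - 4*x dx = 19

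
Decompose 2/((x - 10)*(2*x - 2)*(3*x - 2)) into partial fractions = 9/(28*(3*x - 2)) - 1/(9*(x - 1)) + 1/(252*(x - 10))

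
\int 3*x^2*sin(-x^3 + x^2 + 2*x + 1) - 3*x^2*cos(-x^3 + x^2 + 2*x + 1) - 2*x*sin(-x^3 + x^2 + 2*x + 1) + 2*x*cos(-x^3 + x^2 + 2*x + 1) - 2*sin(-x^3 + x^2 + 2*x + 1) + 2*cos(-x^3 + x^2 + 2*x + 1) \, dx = sin(-x^3 + x^2 + 2*x + 1) + cos(-x^3 + x^2 + 2*x + 1) + C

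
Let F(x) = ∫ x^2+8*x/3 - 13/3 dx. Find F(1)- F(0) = -8/3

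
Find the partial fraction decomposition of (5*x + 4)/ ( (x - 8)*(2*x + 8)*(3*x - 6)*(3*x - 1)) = 51/(2990*(3*x - 1)) + 1/(351*(x + 4)) - 7/(540*(x - 2)) + 11/(2484*(x - 8))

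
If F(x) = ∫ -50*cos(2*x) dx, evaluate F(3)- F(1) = -25*sin(6) + 25*sin(2)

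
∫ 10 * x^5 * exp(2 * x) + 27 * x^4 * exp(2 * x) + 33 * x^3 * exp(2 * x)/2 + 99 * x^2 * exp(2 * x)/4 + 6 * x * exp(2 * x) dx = x^2*(5*x^3 + x^2 + 25*x/4 + 3)*exp(2*x) + C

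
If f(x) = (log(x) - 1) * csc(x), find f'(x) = (-x*log(x)*cot(x)*csc(x) + x*cot(x)*csc(x) + csc(x))/x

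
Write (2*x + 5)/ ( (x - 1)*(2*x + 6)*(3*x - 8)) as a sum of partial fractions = 93/(170*(3*x - 8)) - 1/(136*(x + 3)) - 7/(40*(x - 1))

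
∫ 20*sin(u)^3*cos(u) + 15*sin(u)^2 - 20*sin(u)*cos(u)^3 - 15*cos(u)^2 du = -15*sin(2*u)/2 + 5*cos(4*u)/4 + C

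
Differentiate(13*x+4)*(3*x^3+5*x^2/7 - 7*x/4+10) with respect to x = 156*x^3 + 447*x^2/7 - 557*x/14 + 123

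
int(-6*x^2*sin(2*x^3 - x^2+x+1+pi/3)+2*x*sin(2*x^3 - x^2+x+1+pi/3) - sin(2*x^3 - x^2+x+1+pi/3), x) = cos(2*x^3 - x^2 + x + 1 + pi/3) + C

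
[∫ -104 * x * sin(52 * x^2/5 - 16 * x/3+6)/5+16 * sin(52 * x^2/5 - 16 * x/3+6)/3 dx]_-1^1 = cos(166/15) - cos(326/15)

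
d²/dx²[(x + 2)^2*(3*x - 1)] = 18*x + 22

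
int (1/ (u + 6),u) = log(u + 6) + C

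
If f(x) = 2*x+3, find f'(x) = 2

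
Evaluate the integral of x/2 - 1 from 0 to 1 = -3/4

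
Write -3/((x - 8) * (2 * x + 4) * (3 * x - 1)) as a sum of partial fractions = 27/(322*(3*x - 1)) - 3/(140*(x + 2)) - 3/(460*(x - 8))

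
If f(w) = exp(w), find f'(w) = exp(w)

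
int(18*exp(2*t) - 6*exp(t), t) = (3*exp(t) - 1)^2 + C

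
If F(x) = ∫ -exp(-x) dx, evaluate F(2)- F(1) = -exp(-1) + exp(-2)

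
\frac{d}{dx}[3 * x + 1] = 3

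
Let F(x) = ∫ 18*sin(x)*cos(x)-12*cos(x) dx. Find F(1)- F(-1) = -24*sin(1)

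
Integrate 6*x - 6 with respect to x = 3*x^2 - 6*x + C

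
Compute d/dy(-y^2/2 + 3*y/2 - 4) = 3/2 - y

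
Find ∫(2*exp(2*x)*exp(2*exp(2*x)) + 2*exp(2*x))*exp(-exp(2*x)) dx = 2*sinh(exp(2*x)) + C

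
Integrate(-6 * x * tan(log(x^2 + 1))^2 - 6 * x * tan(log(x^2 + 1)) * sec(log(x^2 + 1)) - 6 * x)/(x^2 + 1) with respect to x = -3*tan(log(x^2 + 1)) - 3/cos(log(x^2 + 1)) + C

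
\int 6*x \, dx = 3*x^2 + C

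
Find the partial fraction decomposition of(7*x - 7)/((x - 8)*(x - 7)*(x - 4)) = 7/(4*(x - 4)) - 14/(x - 7) + 49/(4*(x - 8))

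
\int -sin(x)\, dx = cos(x) + C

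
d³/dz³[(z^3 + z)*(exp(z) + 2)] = z^3*exp(z) + 9*z^2*exp(z) + 19*z*exp(z) + 9*exp(z) + 12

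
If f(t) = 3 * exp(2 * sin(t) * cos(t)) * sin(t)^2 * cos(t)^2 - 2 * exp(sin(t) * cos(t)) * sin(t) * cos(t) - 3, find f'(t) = 4*(3*exp(sin(t)*cos(t))*sin(t)^2*cos(t)^2 + 3*exp(sin(t)*cos(t))*sin(t)*cos(t) - sin(t)*cos(t) - 1)*exp(sin(t)*cos(t))*sin(t + pi/4)*cos(t + pi/4)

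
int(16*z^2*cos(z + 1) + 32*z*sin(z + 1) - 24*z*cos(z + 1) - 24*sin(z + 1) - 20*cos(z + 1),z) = (16*z^2 - 24*z - 20)*sin(z + 1) + C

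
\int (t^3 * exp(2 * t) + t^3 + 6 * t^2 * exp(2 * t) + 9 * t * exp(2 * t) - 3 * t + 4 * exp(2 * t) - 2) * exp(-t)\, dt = 2*(t + 1)^3*sinh(t) + C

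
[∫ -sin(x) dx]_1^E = cos(E) - cos(1)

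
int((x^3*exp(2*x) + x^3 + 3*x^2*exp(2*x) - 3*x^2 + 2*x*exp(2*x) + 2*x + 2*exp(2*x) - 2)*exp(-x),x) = 2*x*(x^2 + 2)*sinh(x) + C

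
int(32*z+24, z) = 16*z^2 + 24*z + C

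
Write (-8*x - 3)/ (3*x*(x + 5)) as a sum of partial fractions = -37/(15*(x + 5)) - 1/(5*x)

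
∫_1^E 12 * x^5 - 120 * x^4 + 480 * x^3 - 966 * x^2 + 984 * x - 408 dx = -4 - 2*(-2 + E)^3 + 2*(-2 + E)^6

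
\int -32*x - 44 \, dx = -16*x^2 - 44*x + C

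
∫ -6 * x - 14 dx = -3*x^2 - 14*x + C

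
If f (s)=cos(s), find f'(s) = -sin(s)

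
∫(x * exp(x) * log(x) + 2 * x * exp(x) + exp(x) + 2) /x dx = (exp(x) + 2)*(log(x) + 2) + C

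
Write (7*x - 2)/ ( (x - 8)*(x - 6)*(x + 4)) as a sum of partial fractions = -1/(4*(x + 4)) - 2/(x - 6) + 9/(4*(x - 8))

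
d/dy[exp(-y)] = -exp(-y)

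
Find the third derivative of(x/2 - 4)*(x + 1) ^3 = 12*x - 15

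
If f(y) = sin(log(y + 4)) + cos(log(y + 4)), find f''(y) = -2*cos(log(y + 4))/(y^2 + 8*y + 16)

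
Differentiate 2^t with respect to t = 2^t*log(2)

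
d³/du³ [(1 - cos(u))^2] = 2*(4*cos(u) - 1)*sin(u)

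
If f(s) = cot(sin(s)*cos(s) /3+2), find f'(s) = -cos(2*s)/(3*sin(sin(2*s)/6 + 2)^2)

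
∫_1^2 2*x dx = 3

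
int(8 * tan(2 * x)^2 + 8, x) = 4*tan(2*x) + C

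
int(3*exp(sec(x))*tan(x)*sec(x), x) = 3*exp(sec(x)) + C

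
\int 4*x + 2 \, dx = 2*x^2 + 2*x + C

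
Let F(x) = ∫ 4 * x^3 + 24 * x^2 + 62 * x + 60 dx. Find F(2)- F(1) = 224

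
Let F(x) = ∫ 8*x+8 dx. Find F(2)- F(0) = 32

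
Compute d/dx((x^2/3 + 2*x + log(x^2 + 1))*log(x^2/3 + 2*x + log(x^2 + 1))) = (2*x^3*log(x^2/3 + 2*x + log(x^2 + 1)) + 2*x^3 + 6*x^2*log(x^2/3 + 2*x + log(x^2 + 1)) + 6*x^2 + 8*x*log(x^2/3 + 2*x + log(x^2 + 1)) + 8*x + 6*log(x^2/3 + 2*x + log(x^2 + 1)) + 6)/(3*x^2 + 3)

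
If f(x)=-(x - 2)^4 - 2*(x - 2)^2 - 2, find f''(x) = -12*x^2 + 48*x - 52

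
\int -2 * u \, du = -u^2 + C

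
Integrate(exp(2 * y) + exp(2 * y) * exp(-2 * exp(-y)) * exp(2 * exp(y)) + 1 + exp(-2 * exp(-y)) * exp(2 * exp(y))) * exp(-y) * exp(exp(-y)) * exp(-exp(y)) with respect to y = 2*sinh(2*sinh(y)) + C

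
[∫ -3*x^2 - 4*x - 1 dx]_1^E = (1 + E)*(-exp(2) - E) + 4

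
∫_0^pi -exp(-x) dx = -1 + exp(-pi)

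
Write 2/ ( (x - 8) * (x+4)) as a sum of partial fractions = -1/(6*(x + 4)) + 1/(6*(x - 8))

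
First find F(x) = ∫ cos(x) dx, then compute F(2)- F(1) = -sin(1) + sin(2)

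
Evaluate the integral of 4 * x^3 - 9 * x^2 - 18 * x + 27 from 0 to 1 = 16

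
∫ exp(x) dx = exp(x) + C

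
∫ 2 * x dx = x^2 + C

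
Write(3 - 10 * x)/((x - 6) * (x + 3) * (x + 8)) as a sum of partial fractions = 83/(70*(x + 8)) - 11/(15*(x + 3)) - 19/(42*(x - 6))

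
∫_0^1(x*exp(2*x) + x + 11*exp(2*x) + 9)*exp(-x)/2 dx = -11*exp(-1)/2 + 11*E/2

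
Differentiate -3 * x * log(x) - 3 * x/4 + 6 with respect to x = -3*log(x) - 15/4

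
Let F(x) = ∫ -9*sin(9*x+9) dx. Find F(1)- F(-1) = -1 + cos(18)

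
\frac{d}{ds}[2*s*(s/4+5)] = s + 10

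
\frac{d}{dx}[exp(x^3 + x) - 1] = 3*x^2*exp(x^3 + x) + exp(x^3 + x)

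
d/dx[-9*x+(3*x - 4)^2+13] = 18*x - 33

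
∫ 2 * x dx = x^2 + C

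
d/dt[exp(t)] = exp(t)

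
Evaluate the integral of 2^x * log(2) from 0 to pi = -1 + 2^pi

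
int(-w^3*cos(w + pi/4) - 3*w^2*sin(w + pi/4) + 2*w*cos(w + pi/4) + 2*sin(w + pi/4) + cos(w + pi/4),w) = (-w^3 + 2*w + 1)*sin(w + pi/4) + C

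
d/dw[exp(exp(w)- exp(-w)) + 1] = (exp(exp(w) - exp(-w)) + exp(2*w + exp(w) - exp(-w)))*exp(-w)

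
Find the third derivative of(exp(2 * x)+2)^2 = 64*exp(4*x) + 32*exp(2*x)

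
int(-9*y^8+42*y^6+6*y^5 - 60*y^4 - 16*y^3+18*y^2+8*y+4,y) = -y^9 + 6*y^7 + y^6 - 12*y^5 - 4*y^4 + 6*y^3 + 4*y^2 + 4*y + C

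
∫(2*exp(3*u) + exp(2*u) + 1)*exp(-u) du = 2*(exp(u) + 1)*sinh(u) + C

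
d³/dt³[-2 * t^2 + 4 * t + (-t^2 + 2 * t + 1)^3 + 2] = -120*t^3 + 360*t^2 - 216*t - 24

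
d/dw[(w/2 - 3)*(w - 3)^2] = 3*w^2/2 - 12*w + 45/2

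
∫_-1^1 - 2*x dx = 0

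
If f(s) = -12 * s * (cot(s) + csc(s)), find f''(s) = 12*(s - 2*s*cos(s)/sin(s)^2 - 2*s/sin(s)^2 + 2*cos(s)/sin(s) + 2/sin(s))/sin(s)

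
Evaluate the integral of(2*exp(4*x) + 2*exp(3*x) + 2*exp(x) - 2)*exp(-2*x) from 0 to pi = -1 + (-exp(-pi) + 1 + exp(pi))^2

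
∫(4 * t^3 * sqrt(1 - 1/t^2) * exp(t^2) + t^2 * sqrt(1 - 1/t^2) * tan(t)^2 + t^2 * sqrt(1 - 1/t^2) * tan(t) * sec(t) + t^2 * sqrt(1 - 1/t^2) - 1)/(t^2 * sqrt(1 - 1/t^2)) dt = 2*exp(t^2) + tan(t) + acsc(t) + sec(t) + C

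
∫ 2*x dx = x^2 + C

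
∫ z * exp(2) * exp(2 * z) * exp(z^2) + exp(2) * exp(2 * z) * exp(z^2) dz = exp(z^2 + 2*z + 2)/2 + C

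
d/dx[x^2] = 2*x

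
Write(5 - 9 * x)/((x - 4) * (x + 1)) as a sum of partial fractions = -14/(5*(x + 1)) - 31/(5*(x - 4))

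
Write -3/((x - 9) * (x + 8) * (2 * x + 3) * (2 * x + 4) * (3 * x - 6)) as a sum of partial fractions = -8/(1911*(2*x + 3)) - 1/(26520*(x + 8)) + 1/(528*(x + 2)) + 1/(3920*(x - 2)) - 1/(54978*(x - 9))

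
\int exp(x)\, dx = exp(x) + C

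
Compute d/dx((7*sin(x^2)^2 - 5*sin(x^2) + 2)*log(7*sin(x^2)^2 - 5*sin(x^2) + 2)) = 2*x*(14*log(7*sin(x^2)^2 - 5*sin(x^2) + 2)*sin(x^2) - 5*log(7*sin(x^2)^2 - 5*sin(x^2) + 2) + 14*sin(x^2) - 5)*cos(x^2)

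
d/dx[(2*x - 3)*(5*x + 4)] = 20*x - 7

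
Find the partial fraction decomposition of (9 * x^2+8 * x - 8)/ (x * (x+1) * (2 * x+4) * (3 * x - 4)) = 9/(10*(3*x - 4)) - 3/(10*(x + 2)) - 1/(2*(x + 1)) + 1/(2*x)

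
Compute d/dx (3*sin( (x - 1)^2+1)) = 6*(x - 1)*cos(x^2 - 2*x + 2)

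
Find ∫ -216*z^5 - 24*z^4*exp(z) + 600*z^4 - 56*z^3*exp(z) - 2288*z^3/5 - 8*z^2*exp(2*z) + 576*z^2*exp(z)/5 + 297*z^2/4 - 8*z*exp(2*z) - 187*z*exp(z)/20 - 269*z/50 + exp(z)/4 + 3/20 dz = z*(75*z^2 - 16*z*(15*z^2 - 25*z + 5*exp(z) + 3)^2 - 125*z + 25*exp(z) + 15)/100 + C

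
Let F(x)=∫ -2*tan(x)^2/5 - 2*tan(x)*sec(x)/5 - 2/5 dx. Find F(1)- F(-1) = -4*tan(1)/5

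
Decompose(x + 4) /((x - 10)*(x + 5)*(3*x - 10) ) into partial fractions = -33/(250*(3*x - 10)) - 1/(375*(x + 5)) + 7/(150*(x - 10))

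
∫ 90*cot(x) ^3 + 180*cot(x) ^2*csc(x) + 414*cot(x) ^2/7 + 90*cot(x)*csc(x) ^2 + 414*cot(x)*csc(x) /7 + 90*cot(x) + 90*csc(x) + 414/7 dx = -5*(3*cot(x) + 3*csc(x) + 2)^2 + 6*cot(x)/7 + 6*csc(x)/7 + C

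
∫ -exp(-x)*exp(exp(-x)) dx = exp(exp(-x)) + C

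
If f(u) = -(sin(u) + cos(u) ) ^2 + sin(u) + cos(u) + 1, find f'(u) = -2*cos(2*u) + sqrt(2)*cos(u + pi/4)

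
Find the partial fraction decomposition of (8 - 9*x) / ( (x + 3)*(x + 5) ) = -53/(2*(x + 5)) + 35/(2*(x + 3))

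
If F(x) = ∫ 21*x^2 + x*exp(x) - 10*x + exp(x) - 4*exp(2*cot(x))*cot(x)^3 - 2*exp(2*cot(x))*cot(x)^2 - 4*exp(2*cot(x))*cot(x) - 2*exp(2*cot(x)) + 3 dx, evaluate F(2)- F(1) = -2*exp(2*cot(1))*cot(1) - E + 2*exp(2*cot(2))*cot(2) + 2*exp(2) + 37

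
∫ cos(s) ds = sin(s) + C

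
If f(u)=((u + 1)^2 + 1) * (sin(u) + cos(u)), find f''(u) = -u^2*sin(u) - u^2*cos(u) - 6*u*sin(u) + 2*u*cos(u) - 4*sin(u) + 4*cos(u)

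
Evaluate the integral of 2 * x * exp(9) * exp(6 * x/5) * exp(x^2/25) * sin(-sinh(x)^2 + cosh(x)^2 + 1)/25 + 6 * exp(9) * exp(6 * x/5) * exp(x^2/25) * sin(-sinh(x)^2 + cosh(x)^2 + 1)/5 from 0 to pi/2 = -exp(9)*sin(2) + exp((pi/10 + 3)^2)*sin(-sinh(pi/2)^2 + 1 + cosh(pi/2)^2)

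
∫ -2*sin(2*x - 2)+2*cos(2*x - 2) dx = sin(2*x - 2) + cos(2*x - 2) + C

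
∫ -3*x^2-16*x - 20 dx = -x^3 - 8*x^2 - 20*x + C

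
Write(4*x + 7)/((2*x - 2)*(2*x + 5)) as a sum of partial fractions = 3/(7*(2*x + 5)) + 11/(14*(x - 1))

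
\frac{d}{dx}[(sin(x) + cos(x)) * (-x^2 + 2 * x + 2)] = x^2*sin(x) - x^2*cos(x) - 4*x*sin(x) + 4*cos(x)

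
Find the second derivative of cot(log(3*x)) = (1 + 2*cos(log(x) + log(3))/sin(log(x) + log(3)))/(x^2*sin(log(x) + log(3))^2)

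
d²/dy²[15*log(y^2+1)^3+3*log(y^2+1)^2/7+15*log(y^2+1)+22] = (-630*y^2*log(y^2 + 1)^2 + 2508*y^2*log(y^2 + 1) - 186*y^2 + 630*log(y^2 + 1)^2 + 12*log(y^2 + 1) + 210)/(7*y^4 + 14*y^2 + 7)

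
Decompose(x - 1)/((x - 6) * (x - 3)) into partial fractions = -2/(3*(x - 3)) + 5/(3*(x - 6))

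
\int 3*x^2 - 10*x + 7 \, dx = x^3 - 5*x^2 + 7*x + C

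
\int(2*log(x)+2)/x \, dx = (log(x) + 1)^2 + C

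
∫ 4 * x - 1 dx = 2*x^2 - x + C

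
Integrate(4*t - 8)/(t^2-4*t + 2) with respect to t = 2*log((t - 2)^2 - 2) + C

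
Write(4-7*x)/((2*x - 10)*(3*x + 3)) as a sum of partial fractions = -11/(36*(x + 1)) - 31/(36*(x - 5))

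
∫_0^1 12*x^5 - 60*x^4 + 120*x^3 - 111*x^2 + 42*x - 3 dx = 1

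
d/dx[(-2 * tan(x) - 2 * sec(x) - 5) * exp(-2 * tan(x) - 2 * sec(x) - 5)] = 4*(sin(x)^2/cos(x) + 2*sin(x) + 2*sin(x)/cos(x) + 2 + 1/cos(x))*exp(-2*tan(x) - 5 - 2/cos(x))/cos(x)^2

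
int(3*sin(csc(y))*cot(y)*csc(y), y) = 3*cos(csc(y)) + C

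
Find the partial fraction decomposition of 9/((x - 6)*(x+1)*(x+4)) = 3/(10*(x + 4)) - 3/(7*(x + 1)) + 9/(70*(x - 6))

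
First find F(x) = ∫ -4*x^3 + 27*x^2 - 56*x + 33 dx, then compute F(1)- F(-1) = 84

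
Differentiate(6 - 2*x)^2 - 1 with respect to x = 8*x - 24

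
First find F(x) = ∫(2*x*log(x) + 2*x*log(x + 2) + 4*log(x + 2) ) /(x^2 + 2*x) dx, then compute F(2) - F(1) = 4*log(2)^2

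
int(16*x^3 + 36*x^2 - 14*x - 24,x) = 4*x^4 + 12*x^3 - 7*x^2 - 24*x + C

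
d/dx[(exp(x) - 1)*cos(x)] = sqrt(2)*exp(x)*cos(x + pi/4) + sin(x)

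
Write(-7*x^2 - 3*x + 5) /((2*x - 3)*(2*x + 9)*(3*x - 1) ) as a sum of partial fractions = -1/(7*(3*x - 1)) - 17/(24*(2*x + 9)) - 61/(168*(2*x - 3))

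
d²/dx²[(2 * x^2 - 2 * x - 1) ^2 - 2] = 48*x^2 - 48*x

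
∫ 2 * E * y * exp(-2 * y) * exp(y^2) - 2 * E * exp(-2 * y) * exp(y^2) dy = exp((y - 1)^2) + C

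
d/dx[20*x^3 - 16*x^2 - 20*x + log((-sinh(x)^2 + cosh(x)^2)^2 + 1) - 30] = 60*x^2 - 32*x - 20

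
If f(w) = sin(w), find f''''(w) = sin(w)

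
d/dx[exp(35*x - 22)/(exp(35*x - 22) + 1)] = 35*exp(35*x - 22)/(exp(-44)*exp(70*x) + 2*exp(-22)*exp(35*x) + 1)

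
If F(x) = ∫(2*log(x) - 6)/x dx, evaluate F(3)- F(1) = -9 + (-3 + log(3))^2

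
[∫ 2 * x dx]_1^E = -1 + exp(2)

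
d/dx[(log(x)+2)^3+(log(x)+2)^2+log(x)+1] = (3*log(x)^2 + 14*log(x) + 17)/x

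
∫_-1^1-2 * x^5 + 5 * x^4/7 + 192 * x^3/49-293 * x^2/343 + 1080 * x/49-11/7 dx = -3526/1029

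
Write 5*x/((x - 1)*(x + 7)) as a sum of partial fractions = 35/(8*(x + 7)) + 5/(8*(x - 1))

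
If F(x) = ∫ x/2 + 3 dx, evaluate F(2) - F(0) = 7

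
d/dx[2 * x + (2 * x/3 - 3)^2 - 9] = 8*x/9 - 2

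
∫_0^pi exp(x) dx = -1 + exp(pi)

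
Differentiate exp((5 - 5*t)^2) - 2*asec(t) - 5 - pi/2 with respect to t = (50*t^3*sqrt(1 - 1/t^2)*exp(25*t^2 - 50*t + 25) - 50*t^2*sqrt(1 - 1/t^2)*exp(25*t^2 - 50*t + 25) - 2)/(t^2*sqrt(1 - 1/t^2))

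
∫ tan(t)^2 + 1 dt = tan(t) + C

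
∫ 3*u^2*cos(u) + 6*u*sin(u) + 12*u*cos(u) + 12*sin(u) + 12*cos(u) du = 3*(u + 2)^2*sin(u) + C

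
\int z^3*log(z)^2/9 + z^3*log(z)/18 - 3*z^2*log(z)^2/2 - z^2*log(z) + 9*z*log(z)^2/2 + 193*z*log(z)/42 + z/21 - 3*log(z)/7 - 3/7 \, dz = z*(z - 9)*(7*z*(z - 9)*log(z) + 12)*log(z)/252 + C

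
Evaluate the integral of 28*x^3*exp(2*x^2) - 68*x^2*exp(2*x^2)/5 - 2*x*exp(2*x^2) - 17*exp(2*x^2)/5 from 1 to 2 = 2*exp(2)/5 + 86*exp(8)/5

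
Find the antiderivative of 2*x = x^2 + C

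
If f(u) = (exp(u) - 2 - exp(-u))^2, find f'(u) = (2*exp(4*u) - 4*exp(3*u) - 4*exp(u) - 2)*exp(-2*u)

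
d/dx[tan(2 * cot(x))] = -2/(sin(x)^2*cos(2/tan(x))^2)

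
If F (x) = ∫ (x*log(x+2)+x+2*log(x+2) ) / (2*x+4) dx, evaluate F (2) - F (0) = log(4)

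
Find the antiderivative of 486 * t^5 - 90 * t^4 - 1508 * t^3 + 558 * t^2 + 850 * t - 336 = 81*t^6 - 18*t^5 - 377*t^4 + 186*t^3 + 425*t^2 - 336*t + C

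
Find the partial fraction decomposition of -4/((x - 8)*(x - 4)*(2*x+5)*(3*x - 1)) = -108/(4301*(3*x - 1)) + 32/(4641*(2*x + 5)) + 1/(143*(x - 4)) - 1/(483*(x - 8))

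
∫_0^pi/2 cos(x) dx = 1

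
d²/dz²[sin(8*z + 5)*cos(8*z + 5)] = -256*sin(8*z + 5)*cos(8*z + 5)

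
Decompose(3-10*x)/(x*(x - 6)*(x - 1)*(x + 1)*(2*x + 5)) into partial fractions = 64/(255*(2*x + 5)) - 13/(42*(x + 1)) + 1/(10*(x - 1)) - 19/(1190*(x - 6)) + 1/(10*x)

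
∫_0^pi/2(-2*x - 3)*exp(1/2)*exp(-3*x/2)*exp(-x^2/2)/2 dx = -exp(1/2) + exp(-3*pi/4 - pi^2/8 + 1/2)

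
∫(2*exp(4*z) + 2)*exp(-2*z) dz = 2*sinh(2*z) + C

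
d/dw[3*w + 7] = 3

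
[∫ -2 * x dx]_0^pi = -pi^2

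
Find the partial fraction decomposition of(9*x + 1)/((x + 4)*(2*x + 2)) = 35/(6*(x + 4)) - 4/(3*(x + 1))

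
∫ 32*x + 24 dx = 16*x^2 + 24*x + C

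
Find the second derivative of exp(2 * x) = 4*exp(2*x)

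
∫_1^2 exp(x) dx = -E + exp(2)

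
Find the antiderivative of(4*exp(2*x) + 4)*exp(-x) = 8*sinh(x) + C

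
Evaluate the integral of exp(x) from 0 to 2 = -1 + exp(2)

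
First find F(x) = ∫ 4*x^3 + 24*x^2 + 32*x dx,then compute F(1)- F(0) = 25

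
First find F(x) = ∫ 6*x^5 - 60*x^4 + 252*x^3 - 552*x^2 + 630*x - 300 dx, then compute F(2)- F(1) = -7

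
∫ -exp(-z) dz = exp(-z) + C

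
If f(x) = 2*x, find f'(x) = 2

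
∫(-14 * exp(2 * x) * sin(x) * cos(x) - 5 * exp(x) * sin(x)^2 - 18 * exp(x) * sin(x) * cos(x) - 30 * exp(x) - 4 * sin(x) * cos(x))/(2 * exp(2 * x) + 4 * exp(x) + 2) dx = -(7*exp(x) + 2)*(sin(x)^2 + 6)/(2*exp(x) + 2) + C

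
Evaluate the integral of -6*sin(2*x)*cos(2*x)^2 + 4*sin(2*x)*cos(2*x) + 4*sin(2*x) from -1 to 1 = 0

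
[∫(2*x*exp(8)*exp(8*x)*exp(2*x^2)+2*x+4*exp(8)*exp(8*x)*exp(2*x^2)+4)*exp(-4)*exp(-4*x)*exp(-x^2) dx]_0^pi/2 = -exp(4) - exp(-(pi/2 + 2)^2) + exp(-4) + exp((pi/2 + 2)^2)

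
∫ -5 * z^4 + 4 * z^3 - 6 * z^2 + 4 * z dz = -z^5 + z^4 - 2*z^3 + 2*z^2 + C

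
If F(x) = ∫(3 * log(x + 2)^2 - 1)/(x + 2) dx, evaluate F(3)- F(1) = -log(5) - log(3)^3 + log(3) + log(5)^3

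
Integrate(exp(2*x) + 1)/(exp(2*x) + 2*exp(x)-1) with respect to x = log(2*sinh(x) + 2) + C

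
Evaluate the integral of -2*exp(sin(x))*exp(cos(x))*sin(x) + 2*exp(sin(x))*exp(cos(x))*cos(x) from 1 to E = -2*exp(cos(1) + sin(1)) + 2*exp(cos(E) + sin(E))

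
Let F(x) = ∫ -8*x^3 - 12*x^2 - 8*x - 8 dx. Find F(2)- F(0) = -96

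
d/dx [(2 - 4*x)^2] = 32*x - 16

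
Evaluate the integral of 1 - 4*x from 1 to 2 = -5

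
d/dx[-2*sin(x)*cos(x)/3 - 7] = -2*cos(2*x)/3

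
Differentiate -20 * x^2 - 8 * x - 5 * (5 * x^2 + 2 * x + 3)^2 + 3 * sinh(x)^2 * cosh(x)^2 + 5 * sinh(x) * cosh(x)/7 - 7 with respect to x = -500*x^3 - 300*x^2 - 380*x + 3*sinh(4*x)/2 + 5*cosh(2*x)/7 - 68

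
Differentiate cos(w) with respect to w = -sin(w)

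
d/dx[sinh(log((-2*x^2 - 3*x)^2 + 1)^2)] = 4*x*(8*x^2 + 18*x + 9)*log(4*x^4 + 12*x^3 + 9*x^2 + 1)*cosh(log(4*x^4 + 12*x^3 + 9*x^2 + 1)^2)/(4*x^4 + 12*x^3 + 9*x^2 + 1)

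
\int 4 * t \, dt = 2*t^2 + C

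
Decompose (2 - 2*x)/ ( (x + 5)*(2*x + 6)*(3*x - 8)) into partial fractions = -15/(391*(3*x - 8)) + 3/(23*(x + 5)) - 2/(17*(x + 3))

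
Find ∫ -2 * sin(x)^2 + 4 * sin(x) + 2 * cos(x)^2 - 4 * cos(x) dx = (sqrt(2)*sin(x + pi/4) - 2)^2 + C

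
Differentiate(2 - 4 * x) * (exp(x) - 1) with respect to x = -4*x*exp(x) - 2*exp(x) + 4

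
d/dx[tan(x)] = cos(x)^(-2)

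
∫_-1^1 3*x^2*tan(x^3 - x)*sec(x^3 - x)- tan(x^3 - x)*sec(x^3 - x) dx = 0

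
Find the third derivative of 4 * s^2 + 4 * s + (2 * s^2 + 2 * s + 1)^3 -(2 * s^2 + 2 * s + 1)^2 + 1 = 960*s^3 + 1440*s^2 + 768*s + 144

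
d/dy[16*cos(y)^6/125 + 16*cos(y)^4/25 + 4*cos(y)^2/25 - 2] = 8*(40*sin(y)^2 - 12*cos(y)^4 - 45)*sin(y)*cos(y)/125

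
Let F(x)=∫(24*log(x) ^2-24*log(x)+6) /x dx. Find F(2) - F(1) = (-1 + 2*log(2))^3 + 1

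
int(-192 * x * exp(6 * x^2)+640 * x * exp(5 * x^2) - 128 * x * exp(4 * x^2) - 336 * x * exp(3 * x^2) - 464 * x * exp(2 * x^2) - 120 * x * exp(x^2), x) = (-16*exp(5*x^2) + 64*exp(4*x^2) - 16*exp(3*x^2) - 56*exp(2*x^2) - 116*exp(x^2) - 60)*exp(x^2) + C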